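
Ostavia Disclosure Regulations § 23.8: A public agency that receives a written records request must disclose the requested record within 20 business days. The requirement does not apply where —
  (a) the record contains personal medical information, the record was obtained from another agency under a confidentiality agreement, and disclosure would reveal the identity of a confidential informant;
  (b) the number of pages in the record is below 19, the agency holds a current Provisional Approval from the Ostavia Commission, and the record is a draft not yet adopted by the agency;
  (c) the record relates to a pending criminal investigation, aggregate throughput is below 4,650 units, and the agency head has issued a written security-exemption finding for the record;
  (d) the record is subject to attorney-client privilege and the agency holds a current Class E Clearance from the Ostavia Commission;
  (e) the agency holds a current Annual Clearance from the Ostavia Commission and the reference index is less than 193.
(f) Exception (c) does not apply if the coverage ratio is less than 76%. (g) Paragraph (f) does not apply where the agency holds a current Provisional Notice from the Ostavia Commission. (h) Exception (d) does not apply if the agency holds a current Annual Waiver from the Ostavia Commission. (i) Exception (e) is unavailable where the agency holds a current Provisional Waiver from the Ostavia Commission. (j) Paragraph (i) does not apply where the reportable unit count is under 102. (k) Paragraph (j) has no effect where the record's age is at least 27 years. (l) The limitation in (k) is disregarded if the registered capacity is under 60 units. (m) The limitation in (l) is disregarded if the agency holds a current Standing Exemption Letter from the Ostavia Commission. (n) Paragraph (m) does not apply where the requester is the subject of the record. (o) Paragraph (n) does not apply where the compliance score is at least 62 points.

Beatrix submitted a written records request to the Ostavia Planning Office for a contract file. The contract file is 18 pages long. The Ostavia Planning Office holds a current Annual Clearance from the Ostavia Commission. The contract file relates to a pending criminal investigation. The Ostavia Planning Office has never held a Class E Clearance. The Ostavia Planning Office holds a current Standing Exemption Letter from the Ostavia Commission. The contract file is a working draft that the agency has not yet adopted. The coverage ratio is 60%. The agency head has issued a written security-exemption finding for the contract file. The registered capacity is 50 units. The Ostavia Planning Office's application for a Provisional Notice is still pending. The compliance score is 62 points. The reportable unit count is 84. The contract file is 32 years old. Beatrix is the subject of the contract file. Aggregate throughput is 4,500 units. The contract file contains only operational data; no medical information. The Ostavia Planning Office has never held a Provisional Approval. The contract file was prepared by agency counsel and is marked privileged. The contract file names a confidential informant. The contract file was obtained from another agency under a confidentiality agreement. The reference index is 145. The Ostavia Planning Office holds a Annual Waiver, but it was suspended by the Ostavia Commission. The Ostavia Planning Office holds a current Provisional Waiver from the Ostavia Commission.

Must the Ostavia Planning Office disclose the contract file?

Yes — the Ostavia Planning Office must disclose the contract file.

Exception (a) requires that the record contains personal medical information; but the contract file contains only operational data, so (a) is unavailable.
Exception (b) fails — there is no Provisional Approval in force.
All of (c)'s requirements are met (the contract file relates to a pending investigation; aggregate throughput is 4,500 units, below the 4,650 units limit; a written security-exemption finding has been issued). Turning to paragraphs (f)–(g): (f) operates against (c): the coverage ratio is 60%, less than the 76% limit. (g), which would lift (f), is not triggered — the Provisional Notice is not current. So (c) is unavailable.
Exception (d) fails — the Class E Clearance is not current.
Exception (e) is satisfied on its face — a current Annual Clearance is held; the reference index is 145, less than the 193 limit. But applying paragraphs (i)–(o): (i) is triggered — a current Provisional Waiver is held. (j) would limit (i) — the reportable unit count is 84, under the 102 limit — but (k) sets (j) aside: (k) is engaged — the record's age is 32 years, meeting the 27 years threshold. (l) operates (the registered capacity is 50 units, under the 60 units limit), but is displaced by (m): (m) applies — a current Standing Exemption Letter is held. (n) applies (Beatrix is the subject of the contract file), but yields to (o): (o) operates against (n): the compliance score is 62 points, meeting the 62 points threshold. Exception (e) does not apply.
Every exception is unavailable, so the rule governs.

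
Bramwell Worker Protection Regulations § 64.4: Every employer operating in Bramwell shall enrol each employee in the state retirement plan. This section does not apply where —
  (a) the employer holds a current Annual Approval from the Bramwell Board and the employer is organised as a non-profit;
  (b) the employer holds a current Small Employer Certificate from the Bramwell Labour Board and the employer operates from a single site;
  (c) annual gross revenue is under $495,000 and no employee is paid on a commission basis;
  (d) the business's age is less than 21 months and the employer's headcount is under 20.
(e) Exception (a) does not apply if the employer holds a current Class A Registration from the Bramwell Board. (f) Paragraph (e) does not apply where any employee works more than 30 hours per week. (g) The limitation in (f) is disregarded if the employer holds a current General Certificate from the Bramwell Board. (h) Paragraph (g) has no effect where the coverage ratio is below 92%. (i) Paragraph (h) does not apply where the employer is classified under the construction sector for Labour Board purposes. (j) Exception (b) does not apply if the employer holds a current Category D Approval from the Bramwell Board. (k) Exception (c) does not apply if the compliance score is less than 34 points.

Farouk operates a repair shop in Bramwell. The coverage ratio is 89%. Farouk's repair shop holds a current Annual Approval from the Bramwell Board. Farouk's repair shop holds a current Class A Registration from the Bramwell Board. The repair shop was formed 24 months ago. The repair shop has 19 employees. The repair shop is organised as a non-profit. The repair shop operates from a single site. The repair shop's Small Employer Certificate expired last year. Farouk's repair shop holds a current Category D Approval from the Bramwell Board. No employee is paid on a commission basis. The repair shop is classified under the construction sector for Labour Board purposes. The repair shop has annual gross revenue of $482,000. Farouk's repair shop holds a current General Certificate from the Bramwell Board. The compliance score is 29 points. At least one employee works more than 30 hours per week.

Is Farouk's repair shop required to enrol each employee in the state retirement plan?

Yes — Farouk's repair shop must enrol each employee in the state retirement plan.

Exception (a) is satisfied on its face — a current Annual Approval is held; the employer is a non-profit. However, paragraphs (e)–(i) must be considered: (e) operates against (a): a current Class A Registration is held. (f) is triggered (at least one employee exceeds 30 hours/week), but yields to (g): (g) operates against (f): a current General Certificate is held. (h) applies (the coverage ratio is 89%, below the 92% limit), but is itself disapplied by (i): (i) operates against (h): the repair shop is classified under the construction sector. So (a) is unavailable.
Exception (b) requires that the employer holds a current Small Employer Certificate from the Bramwell Labour Board; but the Small Employer Certificate has expired, so (b) is unavailable.
Exception (c)'s conditions are all satisfied: annual gross revenue is $482,000, under the $495,000 limit; no employee is paid on commission. But applying paragraph (k): (k) is engaged — the compliance score is 29 points, less than the 34 points limit. Exception (c) does not apply.
Exception (d) does not apply: the business's age is 24 months, not less than 21 months.
None of the exceptions is available; § 64.4 applies in full.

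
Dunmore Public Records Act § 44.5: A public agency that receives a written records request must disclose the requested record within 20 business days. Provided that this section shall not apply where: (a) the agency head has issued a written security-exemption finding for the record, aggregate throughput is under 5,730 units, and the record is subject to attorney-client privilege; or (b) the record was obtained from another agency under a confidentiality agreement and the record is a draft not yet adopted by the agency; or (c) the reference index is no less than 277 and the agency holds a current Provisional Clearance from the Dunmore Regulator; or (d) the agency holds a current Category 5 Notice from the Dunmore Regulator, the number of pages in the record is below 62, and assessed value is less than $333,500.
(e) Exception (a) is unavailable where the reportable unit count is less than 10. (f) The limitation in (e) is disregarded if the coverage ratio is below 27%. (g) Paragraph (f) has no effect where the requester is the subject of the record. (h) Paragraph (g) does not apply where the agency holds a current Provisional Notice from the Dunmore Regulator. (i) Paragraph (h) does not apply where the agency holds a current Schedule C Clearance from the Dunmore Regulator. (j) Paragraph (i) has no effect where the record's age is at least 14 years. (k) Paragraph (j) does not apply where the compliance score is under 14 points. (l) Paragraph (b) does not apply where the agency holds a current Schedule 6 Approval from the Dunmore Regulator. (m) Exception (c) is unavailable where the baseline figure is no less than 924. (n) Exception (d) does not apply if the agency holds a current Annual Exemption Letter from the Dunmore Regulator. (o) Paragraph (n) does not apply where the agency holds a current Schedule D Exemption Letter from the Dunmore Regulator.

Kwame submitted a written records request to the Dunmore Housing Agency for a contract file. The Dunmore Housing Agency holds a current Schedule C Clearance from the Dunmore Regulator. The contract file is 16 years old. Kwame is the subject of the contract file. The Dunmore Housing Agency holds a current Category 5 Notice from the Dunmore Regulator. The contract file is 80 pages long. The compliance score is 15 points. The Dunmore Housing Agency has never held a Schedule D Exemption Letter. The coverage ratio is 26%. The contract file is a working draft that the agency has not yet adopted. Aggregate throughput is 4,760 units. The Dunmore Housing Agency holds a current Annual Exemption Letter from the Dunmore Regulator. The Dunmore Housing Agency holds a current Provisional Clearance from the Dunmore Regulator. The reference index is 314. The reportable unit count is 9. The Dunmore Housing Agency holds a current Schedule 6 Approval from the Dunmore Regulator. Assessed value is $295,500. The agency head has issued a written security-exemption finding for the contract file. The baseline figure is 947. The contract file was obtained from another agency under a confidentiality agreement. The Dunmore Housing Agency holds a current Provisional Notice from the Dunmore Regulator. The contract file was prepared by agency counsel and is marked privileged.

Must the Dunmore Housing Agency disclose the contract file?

All of (a)'s requirements are met (a written security-exemption finding has been issued; aggregate throughput is 4,760 units, under the 5,730 units limit; the contract file is privileged). Applying paragraphs (e)–(k): (e) is triggered (the reportable unit count is 9, less than the 10 limit), but is displaced by (f): (f) operates against (e): the coverage ratio is 26%, below the 27% limit. (g) would limit (f) — Kwame is the subject of the contract file — but (h) sets (g) aside: (h) operates — a current Provisional Notice is held. (i) would limit (h) — a current Schedule C Clearance is held — but (j) sets (i) aside: (j) operates against (i): the record's age is 16 years, meeting the 14 years threshold. (k), which would lift (j), does not operate here — the compliance score is 15 points, not under 14 points. So (a) applies.
All of (b)'s requirements are met (the contract file was obtained under a confidentiality agreement; the contract file is an unadopted draft). However, paragraph (l) must be considered: (l) operates against (b): a current Schedule 6 Approval is held. So (b) is unavailable.
Exception (c): the reference index is 314, meeting the 277 threshold; a current Provisional Clearance is held — every condition holds. But applying paragraph (m): (m) is triggered — the baseline figure is 947, meeting the 924 threshold. Exception (c) does not apply.
Exception (d) requires that the number of pages in the record is below 62; but the number of pages in the record is 80, not below 62, so (d) is unavailable.

No — exception (a) applies; the Dunmore Housing Agency is not required to disclose the contract file.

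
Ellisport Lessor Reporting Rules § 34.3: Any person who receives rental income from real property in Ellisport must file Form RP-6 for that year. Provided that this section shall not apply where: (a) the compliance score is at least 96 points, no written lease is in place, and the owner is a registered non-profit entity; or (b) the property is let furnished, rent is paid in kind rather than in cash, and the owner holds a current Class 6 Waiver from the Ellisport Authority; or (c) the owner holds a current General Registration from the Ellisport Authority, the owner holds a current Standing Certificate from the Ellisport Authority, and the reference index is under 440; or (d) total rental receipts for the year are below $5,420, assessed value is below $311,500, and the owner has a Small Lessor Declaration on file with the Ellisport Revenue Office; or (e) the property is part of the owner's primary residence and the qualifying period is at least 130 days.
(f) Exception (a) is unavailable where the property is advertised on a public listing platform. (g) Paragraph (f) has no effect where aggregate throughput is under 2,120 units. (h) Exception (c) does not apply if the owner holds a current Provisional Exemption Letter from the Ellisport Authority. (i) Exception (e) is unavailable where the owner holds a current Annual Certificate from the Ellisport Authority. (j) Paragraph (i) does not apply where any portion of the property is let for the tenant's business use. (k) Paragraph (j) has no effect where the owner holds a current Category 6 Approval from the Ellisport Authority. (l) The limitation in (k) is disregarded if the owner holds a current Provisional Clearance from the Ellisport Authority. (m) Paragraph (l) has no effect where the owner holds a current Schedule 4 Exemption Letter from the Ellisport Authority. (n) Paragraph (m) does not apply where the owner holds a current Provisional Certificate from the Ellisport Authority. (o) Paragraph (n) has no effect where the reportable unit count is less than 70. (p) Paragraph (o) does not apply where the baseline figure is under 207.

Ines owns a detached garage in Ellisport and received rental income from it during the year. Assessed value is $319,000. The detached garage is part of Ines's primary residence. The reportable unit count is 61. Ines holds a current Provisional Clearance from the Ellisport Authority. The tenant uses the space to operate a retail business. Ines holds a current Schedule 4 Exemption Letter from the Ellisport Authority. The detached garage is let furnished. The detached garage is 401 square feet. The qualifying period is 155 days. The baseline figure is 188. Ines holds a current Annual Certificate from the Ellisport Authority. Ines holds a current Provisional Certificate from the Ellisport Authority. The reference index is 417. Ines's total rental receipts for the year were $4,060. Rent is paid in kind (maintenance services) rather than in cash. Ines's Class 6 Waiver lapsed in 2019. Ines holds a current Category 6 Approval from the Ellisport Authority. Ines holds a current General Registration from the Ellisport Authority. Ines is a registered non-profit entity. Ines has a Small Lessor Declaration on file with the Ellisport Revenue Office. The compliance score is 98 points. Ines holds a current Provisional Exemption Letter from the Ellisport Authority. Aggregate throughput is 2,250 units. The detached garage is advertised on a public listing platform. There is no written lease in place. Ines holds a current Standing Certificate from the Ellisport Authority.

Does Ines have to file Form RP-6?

Exception (a)'s conditions are all satisfied: the compliance score is 98 points, meeting the 96 points threshold; there is no written lease; Ines is a registered non-profit. However, paragraphs (f)–(g) must be considered: (f) operates — the property is publicly advertised. (g) is not engaged (aggregate throughput is 2,250 units, not under 2,120 units), so (f) stands. Exception (a) does not apply.
Exception (b) requires that the owner holds a current Class 6 Waiver from the Ellisport Authority; but no current Class 6 Waiver is held, so (b) is unavailable.
All of (c)'s requirements are met (a current General Registration is held; a current Standing Certificate is held; the reference index is 417, under the 440 limit). But applying paragraph (h): (h) operates against (c): a current Provisional Exemption Letter is held. Exception (c) does not apply.
Exception (d) fails — assessed value is $319,000, not below $311,500.
Exception (e)'s conditions are all satisfied: the detached garage is part of the primary residence; the qualifying period is 155 days, meeting the 130 days threshold. As to paragraphs (i)–(p): (i) would limit (e) — a current Annual Certificate is held — but (j) sets (i) aside: (j) operates against (i): the space is let for business use. (k) would limit (j) — a current Category 6 Approval is held — but (l) sets (k) aside: (l) applies — a current Provisional Clearance is held. (m) would limit (l) — a current Schedule 4 Exemption Letter is held — but (n) sets (m) aside: (n) operates against (m): a current Provisional Certificate is held. (o) would limit (n) — the reportable unit count is 61, less than the 70 limit — but (p) sets (o) aside: (p) operates against (o): the baseline figure is 188, under the 207 limit. Exception (e) stands.

No — exception (e) applies; Ines is not required to file Form RP-6.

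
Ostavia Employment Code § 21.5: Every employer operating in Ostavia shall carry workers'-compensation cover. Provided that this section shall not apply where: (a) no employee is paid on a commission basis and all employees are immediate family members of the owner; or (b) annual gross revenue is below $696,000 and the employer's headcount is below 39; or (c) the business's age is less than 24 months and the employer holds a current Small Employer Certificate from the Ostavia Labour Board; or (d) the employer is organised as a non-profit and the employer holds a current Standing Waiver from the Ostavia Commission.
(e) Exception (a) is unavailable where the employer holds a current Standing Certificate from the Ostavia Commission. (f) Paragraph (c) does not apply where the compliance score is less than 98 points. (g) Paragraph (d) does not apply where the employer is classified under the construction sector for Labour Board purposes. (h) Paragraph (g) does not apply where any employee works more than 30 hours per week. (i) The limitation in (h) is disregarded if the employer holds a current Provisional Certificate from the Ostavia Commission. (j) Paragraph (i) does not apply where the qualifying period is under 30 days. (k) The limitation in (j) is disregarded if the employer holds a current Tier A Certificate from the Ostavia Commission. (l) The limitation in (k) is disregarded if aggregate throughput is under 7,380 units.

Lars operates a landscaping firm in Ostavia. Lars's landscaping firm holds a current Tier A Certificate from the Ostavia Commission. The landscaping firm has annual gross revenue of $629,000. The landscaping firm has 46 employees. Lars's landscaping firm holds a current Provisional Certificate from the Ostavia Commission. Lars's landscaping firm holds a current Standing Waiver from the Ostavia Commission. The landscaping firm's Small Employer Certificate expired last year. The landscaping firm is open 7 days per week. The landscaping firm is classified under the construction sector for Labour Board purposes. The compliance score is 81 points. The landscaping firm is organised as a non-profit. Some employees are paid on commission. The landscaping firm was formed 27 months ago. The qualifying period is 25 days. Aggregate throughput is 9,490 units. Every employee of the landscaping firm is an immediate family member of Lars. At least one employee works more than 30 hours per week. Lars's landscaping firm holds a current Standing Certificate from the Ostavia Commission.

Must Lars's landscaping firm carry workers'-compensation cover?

Yes — Lars's landscaping firm must carry workers'-compensation cover.

Exception (a) requires that no employee is paid on a commission basis; but some employees are paid on commission, so (a) is unavailable.
Exception (b) requires that the employer's headcount is below 39; but the employer's headcount is 46, not below 39, so (b) is unavailable.
Exception (c) does not apply: the business's age is 27 months, not less than 24 months.
Exception (d)'s conditions are all satisfied: the employer is a non-profit; a current Standing Waiver is held. Turning to paragraphs (g)–(l): (g) applies — the landscaping firm is classified under the construction sector. (h) would limit (g) — at least one employee exceeds 30 hours/week — but (i) sets (h) aside: (i) operates against (h): a current Provisional Certificate is held. (j) would limit (i) — the qualifying period is 25 days, under the 30 days limit — but (k) sets (j) aside: (k) operates — a current Tier A Certificate is held. (l) is not triggered (aggregate throughput is 9,490 units, not under 7,380 units), so (k) stands. (d) is therefore removed.
No exception is made out. Lars's landscaping firm falls within the general rule.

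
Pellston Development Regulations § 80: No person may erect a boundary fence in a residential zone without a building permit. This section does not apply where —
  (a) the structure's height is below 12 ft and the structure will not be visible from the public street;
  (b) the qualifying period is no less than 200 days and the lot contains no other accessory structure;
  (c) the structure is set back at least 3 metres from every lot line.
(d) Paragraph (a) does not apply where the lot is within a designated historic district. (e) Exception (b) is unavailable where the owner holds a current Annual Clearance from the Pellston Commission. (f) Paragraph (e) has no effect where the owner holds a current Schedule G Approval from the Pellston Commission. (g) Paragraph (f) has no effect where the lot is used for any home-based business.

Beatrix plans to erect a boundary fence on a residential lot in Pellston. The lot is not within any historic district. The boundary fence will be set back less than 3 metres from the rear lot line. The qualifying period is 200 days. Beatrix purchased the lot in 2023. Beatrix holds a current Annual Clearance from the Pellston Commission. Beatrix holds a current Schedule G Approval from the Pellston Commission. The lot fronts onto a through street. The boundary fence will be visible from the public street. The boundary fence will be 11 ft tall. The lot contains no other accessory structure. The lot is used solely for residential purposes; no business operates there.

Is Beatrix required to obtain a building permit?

No — exception (b) applies; Beatrix does not need a building permit.

Exception (a) fails — the structure will be visible from the street.
All of (b)'s requirements are met (the qualifying period is 200 days, meeting the 200 days threshold; the lot has no other accessory structure). Applying paragraphs (e)–(g): (e) would limit (b) — a current Annual Clearance is held — but (f) sets (e) aside: (f) operates — a current Schedule G Approval is held. (g) is not triggered (the lot is solely residential), so (f) stands. Exception (b) stands.
Exception (c) requires that the structure is set back at least 3 metres from every lot line; but the rear setback is under 3 m, so (c) is unavailable.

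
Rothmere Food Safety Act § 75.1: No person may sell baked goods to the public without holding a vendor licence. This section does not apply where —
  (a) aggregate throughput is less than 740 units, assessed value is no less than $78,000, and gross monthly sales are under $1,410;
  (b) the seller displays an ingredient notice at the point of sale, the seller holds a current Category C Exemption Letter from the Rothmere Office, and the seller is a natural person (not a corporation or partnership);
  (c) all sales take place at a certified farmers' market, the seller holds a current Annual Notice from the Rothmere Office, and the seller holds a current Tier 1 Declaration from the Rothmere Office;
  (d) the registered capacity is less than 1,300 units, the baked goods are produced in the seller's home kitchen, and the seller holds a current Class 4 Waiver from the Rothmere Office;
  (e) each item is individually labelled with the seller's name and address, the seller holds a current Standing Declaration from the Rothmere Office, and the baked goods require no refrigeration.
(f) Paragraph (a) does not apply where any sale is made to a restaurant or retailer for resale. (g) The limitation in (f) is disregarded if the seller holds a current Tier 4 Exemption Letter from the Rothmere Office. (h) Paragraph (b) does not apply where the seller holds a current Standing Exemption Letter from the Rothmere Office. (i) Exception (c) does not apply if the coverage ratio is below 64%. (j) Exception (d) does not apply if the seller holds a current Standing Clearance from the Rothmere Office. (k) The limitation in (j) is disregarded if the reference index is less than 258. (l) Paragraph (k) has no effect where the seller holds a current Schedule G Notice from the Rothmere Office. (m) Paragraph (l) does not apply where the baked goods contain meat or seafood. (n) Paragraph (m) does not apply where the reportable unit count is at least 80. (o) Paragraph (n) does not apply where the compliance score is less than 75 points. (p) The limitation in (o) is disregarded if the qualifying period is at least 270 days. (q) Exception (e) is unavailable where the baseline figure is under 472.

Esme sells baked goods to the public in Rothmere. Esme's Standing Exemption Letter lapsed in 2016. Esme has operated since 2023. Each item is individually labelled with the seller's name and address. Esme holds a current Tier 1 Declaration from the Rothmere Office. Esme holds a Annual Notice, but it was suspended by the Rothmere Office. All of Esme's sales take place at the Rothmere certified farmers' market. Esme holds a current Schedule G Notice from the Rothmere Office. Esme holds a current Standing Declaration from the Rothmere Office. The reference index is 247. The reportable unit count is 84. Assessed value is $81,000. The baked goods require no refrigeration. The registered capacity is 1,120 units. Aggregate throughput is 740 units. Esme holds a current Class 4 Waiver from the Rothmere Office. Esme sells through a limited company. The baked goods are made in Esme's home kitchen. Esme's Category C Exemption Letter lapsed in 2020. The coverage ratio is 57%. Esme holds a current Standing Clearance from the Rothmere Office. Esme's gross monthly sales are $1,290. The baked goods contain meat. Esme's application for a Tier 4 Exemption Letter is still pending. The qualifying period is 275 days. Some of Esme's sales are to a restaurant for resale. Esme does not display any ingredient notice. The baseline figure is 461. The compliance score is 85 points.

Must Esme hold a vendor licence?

Exception (a) fails — aggregate throughput is 740 units, not less than 740 units.
Exception (b) requires that the seller displays an ingredient notice at the point of sale; but no ingredient notice is displayed, so (b) is unavailable.
Exception (c) does not apply: no current Annual Notice is held.
All of (d)'s requirements are met (the registered capacity is 1,120 units, less than the 1,300 units limit; the baked goods are home-kitchen produced; a current Class 4 Waiver is held). However, paragraphs (j)–(p) must be considered: (j) is engaged — a current Standing Clearance is held. (k) would limit (j) — the reference index is 247, less than the 258 limit — but (l) sets (k) aside: (l) operates against (k): a current Schedule G Notice is held. (m) is triggered (the baked goods contain meat), but is overridden by (n): (n) operates against (m): the reportable unit count is 84, meeting the 80 threshold. (o), which would lift (n), does not operate here — the compliance score is 85 points, not less than 75 points. (d) is therefore removed.
Exception (e): items are individually labelled; a current Standing Declaration is held; the baked goods are shelf-stable — every condition holds. Turning to paragraph (q): (q) operates against (e): the baseline figure is 461, under the 472 limit. Exception (e) does not apply.
No exception applies. The general rule governs.

Yes — Esme must hold a vendor licence.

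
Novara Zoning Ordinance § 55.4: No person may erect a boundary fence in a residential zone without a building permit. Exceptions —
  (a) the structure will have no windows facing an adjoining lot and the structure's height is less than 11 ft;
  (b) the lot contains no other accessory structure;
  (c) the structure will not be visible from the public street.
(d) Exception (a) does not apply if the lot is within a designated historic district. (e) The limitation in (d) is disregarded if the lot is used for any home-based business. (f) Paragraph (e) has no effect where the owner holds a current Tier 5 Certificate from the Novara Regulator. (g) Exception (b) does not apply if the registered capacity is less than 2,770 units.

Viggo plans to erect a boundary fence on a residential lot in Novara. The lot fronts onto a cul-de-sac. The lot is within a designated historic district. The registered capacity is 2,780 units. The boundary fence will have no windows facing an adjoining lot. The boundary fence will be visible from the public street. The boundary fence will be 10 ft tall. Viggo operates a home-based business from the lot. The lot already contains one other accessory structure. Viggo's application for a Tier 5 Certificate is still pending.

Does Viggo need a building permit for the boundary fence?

Exception (a)'s conditions are all satisfied: no windows face an adjoining lot; the structure's height is 10 ft, less than the 11 ft limit. Considering the limiting provisions: (d) operates (the lot is in a historic district), but is itself disapplied by (e): (e) is triggered — a home-based business operates on the lot. (f) is not engaged (there is no Tier 5 Certificate in force), so (e) stands. So (a) applies.
Exception (b) does not apply: the lot already has another accessory structure.
Exception (c) does not apply: the structure will be visible from the street.

No — exception (a) applies; Viggo does not need a building permit.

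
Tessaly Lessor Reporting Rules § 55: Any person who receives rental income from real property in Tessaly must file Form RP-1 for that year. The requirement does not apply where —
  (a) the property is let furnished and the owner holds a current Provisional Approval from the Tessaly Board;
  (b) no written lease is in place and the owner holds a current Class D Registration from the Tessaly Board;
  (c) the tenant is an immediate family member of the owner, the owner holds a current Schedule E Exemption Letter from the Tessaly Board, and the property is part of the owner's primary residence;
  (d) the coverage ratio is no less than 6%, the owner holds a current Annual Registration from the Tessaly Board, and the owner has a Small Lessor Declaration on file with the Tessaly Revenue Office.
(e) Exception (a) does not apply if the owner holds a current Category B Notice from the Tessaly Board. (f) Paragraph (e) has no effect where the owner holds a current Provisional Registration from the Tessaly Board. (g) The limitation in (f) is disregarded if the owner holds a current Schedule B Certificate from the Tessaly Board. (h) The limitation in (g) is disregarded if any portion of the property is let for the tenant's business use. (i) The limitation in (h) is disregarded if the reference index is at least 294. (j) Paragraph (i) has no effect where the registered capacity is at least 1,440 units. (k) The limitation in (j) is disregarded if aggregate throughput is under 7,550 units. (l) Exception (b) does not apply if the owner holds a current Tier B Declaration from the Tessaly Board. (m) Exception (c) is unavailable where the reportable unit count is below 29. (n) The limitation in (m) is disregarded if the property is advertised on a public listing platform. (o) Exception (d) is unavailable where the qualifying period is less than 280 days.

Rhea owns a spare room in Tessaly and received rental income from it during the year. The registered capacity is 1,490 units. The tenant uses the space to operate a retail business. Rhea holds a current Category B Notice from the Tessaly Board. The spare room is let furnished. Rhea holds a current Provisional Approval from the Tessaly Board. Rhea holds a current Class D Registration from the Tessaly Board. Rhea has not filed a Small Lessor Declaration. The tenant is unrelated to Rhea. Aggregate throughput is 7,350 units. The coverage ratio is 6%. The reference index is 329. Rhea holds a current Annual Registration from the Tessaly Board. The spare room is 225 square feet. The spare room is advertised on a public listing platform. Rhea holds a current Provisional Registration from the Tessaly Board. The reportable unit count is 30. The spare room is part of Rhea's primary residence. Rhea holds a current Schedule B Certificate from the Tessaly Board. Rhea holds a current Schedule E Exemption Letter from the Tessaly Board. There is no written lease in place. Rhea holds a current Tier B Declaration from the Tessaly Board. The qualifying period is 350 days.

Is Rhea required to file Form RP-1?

Yes — Rhea must file Form RP-1.

All of (a)'s requirements are met (the property is let furnished; a current Provisional Approval is held). But applying paragraphs (e)–(k): (e) is triggered — a current Category B Notice is held. (f) would limit (e) — a current Provisional Registration is held — but (g) sets (f) aside: (g) is triggered — a current Schedule B Certificate is held. (h) operates (the space is let for business use), but yields to (i): (i) operates against (h): the reference index is 329, meeting the 294 threshold. (j) would limit (i) — the registered capacity is 1,490 units, meeting the 1,440 units threshold — but (k) sets (j) aside: (k) is triggered — aggregate throughput is 7,350 units, under the 7,550 units limit. So (a) is unavailable.
Exception (b) is satisfied on its face — there is no written lease; a current Class D Registration is held. Turning to paragraph (l): (l) operates against (b): a current Tier B Declaration is held. So (b) is unavailable.
Exception (c) does not apply: the tenant is unrelated to the owner.
Exception (d) fails — no Small Lessor Declaration is on file.
Every exception is unavailable, so the rule governs.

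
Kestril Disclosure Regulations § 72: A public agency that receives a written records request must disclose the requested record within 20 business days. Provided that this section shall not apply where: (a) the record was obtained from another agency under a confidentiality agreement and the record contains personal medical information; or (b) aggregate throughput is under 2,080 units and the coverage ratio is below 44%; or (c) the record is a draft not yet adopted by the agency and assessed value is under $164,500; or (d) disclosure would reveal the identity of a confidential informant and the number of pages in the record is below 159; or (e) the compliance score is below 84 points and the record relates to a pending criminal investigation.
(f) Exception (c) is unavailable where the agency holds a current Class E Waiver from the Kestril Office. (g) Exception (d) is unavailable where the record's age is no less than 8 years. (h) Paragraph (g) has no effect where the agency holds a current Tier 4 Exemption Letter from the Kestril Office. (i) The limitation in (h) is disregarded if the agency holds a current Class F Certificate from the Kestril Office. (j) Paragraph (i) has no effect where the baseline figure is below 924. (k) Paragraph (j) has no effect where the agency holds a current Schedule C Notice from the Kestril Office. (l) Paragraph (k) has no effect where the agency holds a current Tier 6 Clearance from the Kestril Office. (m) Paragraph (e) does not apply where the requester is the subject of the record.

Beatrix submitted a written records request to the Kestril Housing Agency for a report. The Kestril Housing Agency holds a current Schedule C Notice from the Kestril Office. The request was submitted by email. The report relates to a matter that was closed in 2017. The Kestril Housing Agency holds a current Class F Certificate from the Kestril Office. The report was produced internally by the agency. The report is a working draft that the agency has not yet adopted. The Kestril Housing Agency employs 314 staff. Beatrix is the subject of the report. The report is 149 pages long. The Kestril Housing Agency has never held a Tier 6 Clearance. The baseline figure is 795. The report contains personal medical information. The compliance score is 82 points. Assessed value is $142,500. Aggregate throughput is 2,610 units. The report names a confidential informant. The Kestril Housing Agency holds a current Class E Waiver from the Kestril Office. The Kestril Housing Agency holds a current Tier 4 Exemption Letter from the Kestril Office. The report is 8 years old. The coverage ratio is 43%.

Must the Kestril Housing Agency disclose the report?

Exception (a) requires that the record was obtained from another agency under a confidentiality agreement; but the report was produced internally, so (a) is unavailable.
Exception (b) requires that aggregate throughput is under 2,080 units; but aggregate throughput is 2,610 units, not under 2,080 units, so (b) is unavailable.
Exception (c): the report is an unadopted draft; assessed value is $142,500, under the $164,500 limit — every condition holds. But: (f) operates against (c): a current Class E Waiver is held. So (c) is unavailable.
Exception (d) is satisfied on its face — the report names a confidential informant; the number of pages in the record is 149, below the 159 limit. However, paragraphs (g)–(l) must be considered: (g) operates against (d): the record's age is 8 years, meeting the 8 years threshold. (h) would limit (g) — a current Tier 4 Exemption Letter is held — but (i) sets (h) aside: (i) operates against (h): a current Class F Certificate is held. (j) applies (the baseline figure is 795, below the 924 limit), but is overridden by (k): (k) is engaged — a current Schedule C Notice is held. (l) is not engaged (there is no Tier 6 Clearance in force), so (k) stands. (d) is therefore removed.
Exception (e) does not apply: the report relates to a closed matter.
None of the exceptions is available; § 72 applies in full.

Yes — the Kestril Housing Agency must disclose the report.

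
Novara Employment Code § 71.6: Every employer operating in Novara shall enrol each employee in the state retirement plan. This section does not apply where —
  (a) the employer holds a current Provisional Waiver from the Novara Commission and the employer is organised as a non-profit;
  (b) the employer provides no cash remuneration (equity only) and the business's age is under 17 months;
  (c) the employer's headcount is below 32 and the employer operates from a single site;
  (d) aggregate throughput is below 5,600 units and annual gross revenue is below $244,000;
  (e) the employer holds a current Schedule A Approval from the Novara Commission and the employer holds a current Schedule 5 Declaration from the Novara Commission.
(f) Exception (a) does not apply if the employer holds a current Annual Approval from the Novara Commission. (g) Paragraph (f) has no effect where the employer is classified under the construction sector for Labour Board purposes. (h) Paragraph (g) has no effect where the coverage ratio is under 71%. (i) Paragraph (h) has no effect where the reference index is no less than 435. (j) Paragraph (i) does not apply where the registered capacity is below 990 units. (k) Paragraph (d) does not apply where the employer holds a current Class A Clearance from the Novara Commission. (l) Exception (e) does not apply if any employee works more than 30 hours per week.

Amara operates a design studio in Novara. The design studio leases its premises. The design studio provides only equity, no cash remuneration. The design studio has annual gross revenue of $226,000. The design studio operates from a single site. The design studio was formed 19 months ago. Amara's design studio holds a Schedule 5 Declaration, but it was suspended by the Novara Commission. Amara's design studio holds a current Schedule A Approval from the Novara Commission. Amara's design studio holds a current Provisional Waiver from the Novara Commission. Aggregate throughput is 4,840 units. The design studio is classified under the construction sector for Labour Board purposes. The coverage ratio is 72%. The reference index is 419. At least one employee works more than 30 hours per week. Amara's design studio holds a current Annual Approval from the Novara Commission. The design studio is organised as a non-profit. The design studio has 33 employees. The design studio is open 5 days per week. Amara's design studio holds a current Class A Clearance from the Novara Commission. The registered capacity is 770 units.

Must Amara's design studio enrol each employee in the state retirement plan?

Exception (a) is satisfied on its face — a current Provisional Waiver is held; the employer is a non-profit. Considering the limiting provisions: (f) applies (a current Annual Approval is held), but is overridden by (g): (g) is triggered — the design studio is classified under the construction sector. (h) is not engaged (the coverage ratio is 72%, not under 71%), so (g) stands. Exception (a) stands.
Exception (b) requires that the business's age is under 17 months; but the business's age is 19 months, not under 17 months, so (b) is unavailable.
Exception (c) does not apply: the employer's headcount is 33, not below 32.
All of (d)'s requirements are met (aggregate throughput is 4,840 units, below the 5,600 units limit; annual gross revenue is $226,000, below the $244,000 limit). But: (k) is triggered — a current Class A Clearance is held. (d) is therefore removed.
Exception (e) requires that the employer holds a current Schedule 5 Declaration from the Novara Commission; but the Schedule 5 Declaration is not current, so (e) is unavailable.

No — exception (a) applies; Amara's design studio is not required to enrol each employee in the state retirement plan.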